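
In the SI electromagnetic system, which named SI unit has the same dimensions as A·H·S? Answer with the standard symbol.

H = kg·m²·s⁻²·A⁻².
S = kg⁻¹·m⁻²·s³·A².
Combining: A·H·S = A · (kg·m²·s⁻²·A⁻²) · (kg⁻¹·m⁻²·s³·A²) = s·A.
s·A is the base-SI form of the coulomb.

C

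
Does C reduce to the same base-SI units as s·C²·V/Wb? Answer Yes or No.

Left side:
  C = A·s = s·A (charge = current × time).
Right side:
  Wb = V·s (flux: a volt is a weber per second),
      = kg·m²·s⁻²·A⁻¹.
  So Wb⁻¹ = kg⁻¹·m⁻²·s²·A.
  C = A·s = s·A (charge = current × time).
  So C² = s²·A².
  V = W/A (potential = power per current),
      = kg·m²·s⁻³·A⁻¹.
  Combining: s·Wb⁻¹·C²·V = s · (kg⁻¹·m⁻²·s²·A) · (s²·A²) · (kg·m²·s⁻³·A⁻¹) = s²·A².
Left is s·A; right is s²·A² — different.

No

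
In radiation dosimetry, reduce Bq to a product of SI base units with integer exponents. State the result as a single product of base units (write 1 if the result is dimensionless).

Bq = s⁻¹.

s⁻¹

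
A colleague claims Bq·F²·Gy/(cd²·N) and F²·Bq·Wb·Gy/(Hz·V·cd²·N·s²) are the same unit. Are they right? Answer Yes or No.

Left side:
  Bq = s⁻¹.
  N = kg·m·s⁻².
  So N⁻¹ = kg⁻¹·m⁻¹·s².
  F = kg⁻¹·m⁻²·s⁴·A².
  So F² = kg⁻²·m⁻⁴·s⁸·A⁴.
  Gy = m²·s⁻².
  Combining: cd⁻²·Bq·N⁻¹·F²·Gy = cd⁻² · s⁻¹ · (kg⁻¹·m⁻¹·s²) · (kg⁻²·m⁻⁴·s⁸·A⁴) · (m²·s⁻²) = kg⁻³·m⁻³·s⁷·A⁴·cd⁻².
Right side:
  Hz = 1/s = s⁻¹ (frequency is cycles per second).
  So Hz⁻¹ = s.
  V = W/A (potential = power per current),
      = kg·m²·s⁻³·A⁻¹.
  So V⁻¹ = kg⁻¹·m⁻²·s³·A.
  F = C/V (capacitance = charge per voltage),
      = A·s/(kg·m²·s⁻³·A⁻¹) (substituting C and V),
      = kg⁻¹·m⁻²·s⁴·A².
  So F² = kg⁻²·m⁻⁴·s⁸·A⁴.
  Bq = 1/s = s⁻¹ (activity is decays per second).
  Wb = V·s (flux: a volt is a weber per second),
      = kg·m²·s⁻²·A⁻¹.
  N = kg·m/s² = kg·m·s⁻² (force = mass × acceleration).
  So N⁻¹ = kg⁻¹·m⁻¹·s².
  Gy = J/kg (absorbed dose = energy per mass),
      = m²·s⁻².
  Combining: Hz⁻¹·V⁻¹·F²·Bq·cd⁻²·Wb·N⁻¹·s⁻²·Gy = s · (kg⁻¹·m⁻²·s³·A) · (kg⁻²·m⁻⁴·s⁸·A⁴) · s⁻¹ · cd⁻² · (kg·m²·s⁻²·A⁻¹) · (kg⁻¹·m⁻¹·s²) · s⁻² · (m²·s⁻²) = kg⁻³·m⁻³·s⁷·A⁴·cd⁻².
Both reduce to kg⁻³·m⁻³·s⁷·A⁴·cd⁻².

Yes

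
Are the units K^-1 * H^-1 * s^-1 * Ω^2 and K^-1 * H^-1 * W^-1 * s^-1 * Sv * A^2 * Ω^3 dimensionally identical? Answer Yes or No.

No

Left side:
  H = Wb/A (inductance = flux per current),
      = kg·m²·s⁻²·A⁻².
  So H⁻¹ = kg⁻¹·m⁻²·s²·A².
  Ω = V/A (resistance = voltage per current),
      = kg·m²·s⁻³·A⁻².
  So Ω² = kg²·m⁴·s⁻⁶·A⁻⁴.
  Combining: K⁻¹·H⁻¹·s⁻¹·Ω² = K⁻¹ · (kg⁻¹·m⁻²·s²·A²) · s⁻¹ · (kg²·m⁴·s⁻⁶·A⁻⁴) = kg·m²·s⁻⁵·A⁻²·K⁻¹.
Right side:
  H = Wb/A (inductance = flux per current),
      = kg·m²·s⁻²·A⁻².
  So H⁻¹ = kg⁻¹·m⁻²·s²·A².
  W = J/s (power = energy per time),
      = kg·m²·s⁻³.
  So W⁻¹ = kg⁻¹·m⁻²·s³.
  Sv = J/kg (equivalent dose = energy per mass),
      = m²·s⁻².
  Ω = V/A (resistance = voltage per current),
      = kg·m²·s⁻³·A⁻².
  So Ω³ = kg³·m⁶·s⁻⁹·A⁻⁶.
  Combining: K⁻¹·H⁻¹·W⁻¹·s⁻¹·Sv·A²·Ω³ = K⁻¹ · (kg⁻¹·m⁻²·s²·A²) · (kg⁻¹·m⁻²·s³) · s⁻¹ · (m²·s⁻²) · A² · (kg³·m⁶·s⁻⁹·A⁻⁶) = kg·m⁴·s⁻⁷·A⁻²·K⁻¹.
Left is kg·m²·s⁻⁵·A⁻²·K⁻¹; right is kg·m⁴·s⁻⁷·A⁻²·K⁻¹ — different.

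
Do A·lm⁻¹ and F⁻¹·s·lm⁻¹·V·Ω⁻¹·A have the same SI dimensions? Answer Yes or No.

Left side:
  lm = cd.
  So lm⁻¹ = cd⁻¹.
  Combining: A·lm⁻¹ = A · cd⁻¹ = A·cd⁻¹.
Right side:
  F = C/V (capacitance = charge per voltage),
      = A·s/(kg·m²·s⁻³·A⁻¹) (substituting C and V),
      = kg⁻¹·m⁻²·s⁴·A².
  So F⁻¹ = kg·m²·s⁻⁴·A⁻².
  lm = cd·sr = cd (luminous flux; sr is dimensionless).
  So lm⁻¹ = cd⁻¹.
  V = W/A (potential = power per current),
      = kg·m²·s⁻³·A⁻¹.
  Ω = V/A (resistance = voltage per current),
      = kg·m²·s⁻³·A⁻².
  So Ω⁻¹ = kg⁻¹·m⁻²·s³·A².
  Combining: F⁻¹·s·lm⁻¹·V·Ω⁻¹·A = (kg·m²·s⁻⁴·A⁻²) · s · cd⁻¹ · (kg·m²·s⁻³·A⁻¹) · (kg⁻¹·m⁻²·s³·A²) · A = kg·m²·s⁻³·cd⁻¹.
Left is A·cd⁻¹; right is kg·m²·s⁻³·cd⁻¹ — different.

No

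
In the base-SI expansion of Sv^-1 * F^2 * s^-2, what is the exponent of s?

8

Sv = m²·s⁻².
So Sv⁻¹ = m⁻²·s².
F = kg⁻¹·m⁻²·s⁴·A².
So F² = kg⁻²·m⁻⁴·s⁸·A⁴.
Combining: Sv⁻¹·F²·s⁻² = (m⁻²·s²) · (kg⁻²·m⁻⁴·s⁸·A⁴) · s⁻² = kg⁻²·m⁻⁶·s⁸·A⁴.
The exponent of s is 8.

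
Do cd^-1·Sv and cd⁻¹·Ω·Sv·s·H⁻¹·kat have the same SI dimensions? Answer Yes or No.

Left side:
  Sv = m²·s⁻².
  Combining: cd⁻¹·Sv = cd⁻¹ · (m²·s⁻²) = m²·s⁻²·cd⁻¹.
Right side:
  Ω = V/A (resistance = voltage per current),
      = kg·m²·s⁻³·A⁻².
  Sv = J/kg (equivalent dose = energy per mass),
      = m²·s⁻².
  H = Wb/A (inductance = flux per current),
      = kg·m²·s⁻²·A⁻².
  So H⁻¹ = kg⁻¹·m⁻²·s²·A².
  kat = mol/s = s⁻¹·mol (catalytic activity).
  Combining: cd⁻¹·Ω·Sv·s·H⁻¹·kat = cd⁻¹ · (kg·m²·s⁻³·A⁻²) · (m²·s⁻²) · s · (kg⁻¹·m⁻²·s²·A²) · (s⁻¹·mol) = m²·s⁻³·mol·cd⁻¹.
Left is m²·s⁻²·cd⁻¹; right is m²·s⁻³·mol·cd⁻¹ — different.

No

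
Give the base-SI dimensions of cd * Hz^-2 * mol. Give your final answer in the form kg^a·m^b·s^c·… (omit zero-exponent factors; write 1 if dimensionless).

s²·mol·cd

Hz = 1/s = s⁻¹ (frequency is cycles per second).
So Hz⁻² = s².
Combining: cd·Hz⁻²·mol = cd · s² · mol = s²·mol·cd.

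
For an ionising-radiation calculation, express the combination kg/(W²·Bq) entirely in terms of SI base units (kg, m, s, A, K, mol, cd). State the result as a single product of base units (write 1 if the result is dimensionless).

W = J/s (power = energy per time),
    = kg·m²·s⁻³.
So W⁻² = kg⁻²·m⁻⁴·s⁶.
Bq = 1/s = s⁻¹ (activity is decays per second).
So Bq⁻¹ = s.
Combining: kg·W⁻²·Bq⁻¹ = kg · (kg⁻²·m⁻⁴·s⁶) · s = kg⁻¹·m⁻⁴·s⁷.

kg⁻¹·m⁻⁴·s⁷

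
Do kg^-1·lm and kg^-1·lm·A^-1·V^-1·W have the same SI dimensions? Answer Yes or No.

Left side:
  lm = cd·sr = cd (luminous flux; sr is dimensionless).
  Combining: kg⁻¹·lm = kg⁻¹ · cd = kg⁻¹·cd.
Right side:
  lm = cd·sr = cd (luminous flux; sr is dimensionless).
  V = W/A (potential = power per current),
      = kg·m²·s⁻³·A⁻¹.
  So V⁻¹ = kg⁻¹·m⁻²·s³·A.
  W = J/s (power = energy per time),
      = kg·m²·s⁻³.
  Combining: kg⁻¹·lm·A⁻¹·V⁻¹·W = kg⁻¹ · cd · A⁻¹ · (kg⁻¹·m⁻²·s³·A) · (kg·m²·s⁻³) = kg⁻¹·cd.
Both reduce to kg⁻¹·cd.

Yes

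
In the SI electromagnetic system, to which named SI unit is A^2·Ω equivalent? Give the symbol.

W

Ω = V/A (resistance = voltage per current),
    = kg·m²·s⁻³·A⁻².
Combining: A²·Ω = A² · (kg·m²·s⁻³·A⁻²) = kg·m²·s⁻³.
kg·m²·s⁻³ is the base-SI form of the watt.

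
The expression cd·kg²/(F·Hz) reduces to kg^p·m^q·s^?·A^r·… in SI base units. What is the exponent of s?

F = kg⁻¹·m⁻²·s⁴·A².
So F⁻¹ = kg·m²·s⁻⁴·A⁻².
Hz = s⁻¹.
So Hz⁻¹ = s.
Combining: cd·F⁻¹·kg²·Hz⁻¹ = cd · (kg·m²·s⁻⁴·A⁻²) · kg² · s = kg³·m²·s⁻³·A⁻²·cd.
The exponent of s is -3.

-3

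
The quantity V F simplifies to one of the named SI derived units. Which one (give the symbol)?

C

V = W/A (potential = power per current),
    = kg·m²·s⁻³·A⁻¹.
F = C/V (capacitance = charge per voltage),
    = A·s/(kg·m²·s⁻³·A⁻¹) (substituting C and V),
    = kg⁻¹·m⁻²·s⁴·A².
Combining: V·F = (kg·m²·s⁻³·A⁻¹) · (kg⁻¹·m⁻²·s⁴·A²) = s·A.
s·A is the base-SI form of the coulomb.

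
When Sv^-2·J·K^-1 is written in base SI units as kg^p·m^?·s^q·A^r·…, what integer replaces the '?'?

Sv = J/kg (equivalent dose = energy per mass),
    = m²·s⁻².
So Sv⁻² = m⁻⁴·s⁴.
J = N·m (work = force × distance),
    = kg·m²·s⁻².
Combining: Sv⁻²·J·K⁻¹ = (m⁻⁴·s⁴) · (kg·m²·s⁻²) · K⁻¹ = kg·m⁻²·s²·K⁻¹.
The exponent of m is -2.

-2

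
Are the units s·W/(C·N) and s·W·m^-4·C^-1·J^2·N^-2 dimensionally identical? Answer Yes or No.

No

Left side:
  C = A·s = s·A (charge = current × time).
  So C⁻¹ = s⁻¹·A⁻¹.
  N = kg·m/s² = kg·m·s⁻² (force = mass × acceleration).
  So N⁻¹ = kg⁻¹·m⁻¹·s².
  W = J/s (power = energy per time),
      = kg·m²·s⁻³.
  Combining: C⁻¹·s·N⁻¹·W = (s⁻¹·A⁻¹) · s · (kg⁻¹·m⁻¹·s²) · (kg·m²·s⁻³) = m·s⁻¹·A⁻¹.
Right side:
  W = J/s (power = energy per time),
      = kg·m²·s⁻³.
  C = A·s = s·A (charge = current × time).
  So C⁻¹ = s⁻¹·A⁻¹.
  J = N·m (work = force × distance),
      = kg·m²·s⁻².
  So J² = kg²·m⁴·s⁻⁴.
  N = kg·m/s² = kg·m·s⁻² (force = mass × acceleration).
  So N⁻² = kg⁻²·m⁻²·s⁴.
  Combining: s·W·m⁻⁴·C⁻¹·J²·N⁻² = s · (kg·m²·s⁻³) · m⁻⁴ · (s⁻¹·A⁻¹) · (kg²·m⁴·s⁻⁴) · (kg⁻²·m⁻²·s⁴) = kg·s⁻³·A⁻¹.
Left is m·s⁻¹·A⁻¹; right is kg·s⁻³·A⁻¹ — different.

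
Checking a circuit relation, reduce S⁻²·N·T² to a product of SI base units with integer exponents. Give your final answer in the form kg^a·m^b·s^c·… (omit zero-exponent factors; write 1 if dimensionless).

S = 1/Ω (conductance is reciprocal resistance),
    = kg⁻¹·m⁻²·s³·A².
So S⁻² = kg²·m⁴·s⁻⁶·A⁻⁴.
N = kg·m/s² = kg·m·s⁻² (force = mass × acceleration).
T = Wb/m² (flux density = flux per area),
    = kg·s⁻²·A⁻¹.
So T² = kg²·s⁻⁴·A⁻².
Combining: S⁻²·N·T² = (kg²·m⁴·s⁻⁶·A⁻⁴) · (kg·m·s⁻²) · (kg²·s⁻⁴·A⁻²) = kg⁵·m⁵·s⁻¹²·A⁻⁶.

kg⁵·m⁵·s⁻¹²·A⁻⁶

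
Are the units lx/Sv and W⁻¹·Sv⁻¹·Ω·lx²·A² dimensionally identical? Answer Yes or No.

No

Left side:
  Sv = J/kg (equivalent dose = energy per mass),
      = m²·s⁻².
  So Sv⁻¹ = m⁻²·s².
  lx = lm/m² (illuminance = luminous flux per area),
      = m⁻²·cd.
  Combining: Sv⁻¹·lx = (m⁻²·s²) · (m⁻²·cd) = m⁻⁴·s²·cd.
Right side:
  W = kg·m²·s⁻³.
  So W⁻¹ = kg⁻¹·m⁻²·s³.
  Sv = m²·s⁻².
  So Sv⁻¹ = m⁻²·s².
  Ω = kg·m²·s⁻³·A⁻².
  lx = m⁻²·cd.
  So lx² = m⁻⁴·cd².
  Combining: W⁻¹·Sv⁻¹·Ω·lx²·A² = (kg⁻¹·m⁻²·s³) · (m⁻²·s²) · (kg·m²·s⁻³·A⁻²) · (m⁻⁴·cd²) · A² = m⁻⁶·s²·cd².
Left is m⁻⁴·s²·cd; right is m⁻⁶·s²·cd² — different.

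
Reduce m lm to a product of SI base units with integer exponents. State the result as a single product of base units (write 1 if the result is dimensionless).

m·cd

lm = cd·sr = cd (luminous flux; sr is dimensionless).
Combining: m·lm = m · cd = m·cd.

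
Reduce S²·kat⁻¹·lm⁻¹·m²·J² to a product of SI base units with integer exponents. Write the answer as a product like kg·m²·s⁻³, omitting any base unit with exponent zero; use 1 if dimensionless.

S = 1/Ω (conductance is reciprocal resistance),
    = kg⁻¹·m⁻²·s³·A².
So S² = kg⁻²·m⁻⁴·s⁶·A⁴.
kat = mol/s = s⁻¹·mol (catalytic activity).
So kat⁻¹ = s·mol⁻¹.
lm = cd·sr = cd (luminous flux; sr is dimensionless).
So lm⁻¹ = cd⁻¹.
J = N·m (work = force × distance),
    = kg·m²·s⁻².
So J² = kg²·m⁴·s⁻⁴.
Combining: S²·kat⁻¹·lm⁻¹·m²·J² = (kg⁻²·m⁻⁴·s⁶·A⁴) · (s·mol⁻¹) · cd⁻¹ · m² · (kg²·m⁴·s⁻⁴) = m²·s³·A⁴·mol⁻¹·cd⁻¹.

m²·s³·A⁴·mol⁻¹·cd⁻¹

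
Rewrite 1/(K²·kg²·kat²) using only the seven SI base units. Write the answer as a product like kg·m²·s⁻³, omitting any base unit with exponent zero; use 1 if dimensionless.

kat = mol/s = s⁻¹·mol (catalytic activity).
So kat⁻² = s²·mol⁻².
Combining: K⁻²·kg⁻²·kat⁻² = K⁻² · kg⁻² · (s²·mol⁻²) = kg⁻²·s²·K⁻²·mol⁻².

kg⁻²·s²·K⁻²·mol⁻²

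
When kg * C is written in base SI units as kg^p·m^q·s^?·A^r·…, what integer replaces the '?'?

C = A·s = s·A (charge = current × time).
Combining: kg·C = kg · (s·A) = kg·s·A.
The exponent of s is 1.

1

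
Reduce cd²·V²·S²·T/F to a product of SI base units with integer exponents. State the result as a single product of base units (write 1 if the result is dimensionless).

F = C/V (capacitance = charge per voltage),
    = A·s/(kg·m²·s⁻³·A⁻¹) (substituting C and V),
    = kg⁻¹·m⁻²·s⁴·A².
So F⁻¹ = kg·m²·s⁻⁴·A⁻².
V = W/A (potential = power per current),
    = kg·m²·s⁻³·A⁻¹.
So V² = kg²·m⁴·s⁻⁶·A⁻².
S = 1/Ω (conductance is reciprocal resistance),
    = kg⁻¹·m⁻²·s³·A².
So S² = kg⁻²·m⁻⁴·s⁶·A⁴.
T = Wb/m² (flux density = flux per area),
    = kg·s⁻²·A⁻¹.
Combining: cd²·F⁻¹·V²·S²·T = cd² · (kg·m²·s⁻⁴·A⁻²) · (kg²·m⁴·s⁻⁶·A⁻²) · (kg⁻²·m⁻⁴·s⁶·A⁴) · (kg·s⁻²·A⁻¹) = kg²·m²·s⁻⁶·A⁻¹·cd².

kg²·m²·s⁻⁶·A⁻¹·cd²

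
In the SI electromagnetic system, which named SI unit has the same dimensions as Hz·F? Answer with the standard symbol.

Hz = s⁻¹.
F = kg⁻¹·m⁻²·s⁴·A².
Combining: Hz·F = s⁻¹ · (kg⁻¹·m⁻²·s⁴·A²) = kg⁻¹·m⁻²·s³·A².
kg⁻¹·m⁻²·s³·A² is the base-SI form of the siemens.

S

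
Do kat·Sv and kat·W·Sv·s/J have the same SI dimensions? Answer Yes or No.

Left side:
  kat = s⁻¹·mol.
  Sv = m²·s⁻².
  Combining: kat·Sv = (s⁻¹·mol) · (m²·s⁻²) = m²·s⁻³·mol.
Right side:
  kat = mol/s = s⁻¹·mol (catalytic activity).
  J = N·m (work = force × distance),
      = kg·m²·s⁻².
  So J⁻¹ = kg⁻¹·m⁻²·s².
  W = J/s (power = energy per time),
      = kg·m²·s⁻³.
  Sv = J/kg (equivalent dose = energy per mass),
      = m²·s⁻².
  Combining: kat·J⁻¹·W·Sv·s = (s⁻¹·mol) · (kg⁻¹·m⁻²·s²) · (kg·m²·s⁻³) · (m²·s⁻²) · s = m²·s⁻³·mol.
Both reduce to m²·s⁻³·mol.

Yes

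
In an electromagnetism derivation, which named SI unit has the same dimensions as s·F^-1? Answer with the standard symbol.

F = C/V (capacitance = charge per voltage),
    = A·s/(kg·m²·s⁻³·A⁻¹) (substituting C and V),
    = kg⁻¹·m⁻²·s⁴·A².
So F⁻¹ = kg·m²·s⁻⁴·A⁻².
Combining: s·F⁻¹ = s · (kg·m²·s⁻⁴·A⁻²) = kg·m²·s⁻³·A⁻².
kg·m²·s⁻³·A⁻² is the base-SI form of the ohm.

Ω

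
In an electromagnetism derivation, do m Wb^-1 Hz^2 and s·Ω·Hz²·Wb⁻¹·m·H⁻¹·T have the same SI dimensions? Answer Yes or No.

No

Left side:
  Wb = kg·m²·s⁻²·A⁻¹.
  So Wb⁻¹ = kg⁻¹·m⁻²·s²·A.
  Hz = s⁻¹.
  So Hz² = s⁻².
  Combining: m·Wb⁻¹·Hz² = m · (kg⁻¹·m⁻²·s²·A) · s⁻² = kg⁻¹·m⁻¹·A.
Right side:
  Ω = V/A (resistance = voltage per current),
      = kg·m²·s⁻³·A⁻².
  Hz = 1/s = s⁻¹ (frequency is cycles per second).
  So Hz² = s⁻².
  Wb = V·s (flux: a volt is a weber per second),
      = kg·m²·s⁻²·A⁻¹.
  So Wb⁻¹ = kg⁻¹·m⁻²·s²·A.
  H = Wb/A (inductance = flux per current),
      = kg·m²·s⁻²·A⁻².
  So H⁻¹ = kg⁻¹·m⁻²·s²·A².
  T = Wb/m² (flux density = flux per area),
      = kg·s⁻²·A⁻¹.
  Combining: s·Ω·Hz²·Wb⁻¹·m·H⁻¹·T = s · (kg·m²·s⁻³·A⁻²) · s⁻² · (kg⁻¹·m⁻²·s²·A) · m · (kg⁻¹·m⁻²·s²·A²) · (kg·s⁻²·A⁻¹) = m⁻¹·s⁻².
Left is kg⁻¹·m⁻¹·A; right is m⁻¹·s⁻² — different.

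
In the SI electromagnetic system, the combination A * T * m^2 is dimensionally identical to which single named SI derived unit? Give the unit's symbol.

T = Wb/m² (flux density = flux per area),
    = kg·s⁻²·A⁻¹.
Combining: A·T·m² = A · (kg·s⁻²·A⁻¹) · m² = kg·m²·s⁻².
kg·m²·s⁻² is the base-SI form of the joule.

J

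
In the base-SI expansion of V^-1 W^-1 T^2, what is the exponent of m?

V = W/A (potential = power per current),
    = kg·m²·s⁻³·A⁻¹.
So V⁻¹ = kg⁻¹·m⁻²·s³·A.
W = J/s (power = energy per time),
    = kg·m²·s⁻³.
So W⁻¹ = kg⁻¹·m⁻²·s³.
T = Wb/m² (flux density = flux per area),
    = kg·s⁻²·A⁻¹.
So T² = kg²·s⁻⁴·A⁻².
Combining: V⁻¹·W⁻¹·T² = (kg⁻¹·m⁻²·s³·A) · (kg⁻¹·m⁻²·s³) · (kg²·s⁻⁴·A⁻²) = m⁻⁴·s²·A⁻¹.
The exponent of m is -4.

-4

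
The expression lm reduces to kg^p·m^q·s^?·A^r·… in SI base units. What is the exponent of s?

lm = cd·sr = cd (luminous flux; sr is dimensionless).
The exponent of s is 0.

0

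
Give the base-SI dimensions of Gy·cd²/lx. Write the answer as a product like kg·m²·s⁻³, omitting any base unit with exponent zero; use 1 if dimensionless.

Gy = m²·s⁻².
lx = m⁻²·cd.
So lx⁻¹ = m²·cd⁻¹.
Combining: Gy·lx⁻¹·cd² = (m²·s⁻²) · (m²·cd⁻¹) · cd² = m⁴·s⁻²·cd.

m⁴·s⁻²·cd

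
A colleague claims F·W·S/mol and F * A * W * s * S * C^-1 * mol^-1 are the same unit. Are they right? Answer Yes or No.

Left side:
  F = C/V (capacitance = charge per voltage),
      = A·s/(kg·m²·s⁻³·A⁻¹) (substituting C and V),
      = kg⁻¹·m⁻²·s⁴·A².
  W = J/s (power = energy per time),
      = kg·m²·s⁻³.
  S = 1/Ω (conductance is reciprocal resistance),
      = kg⁻¹·m⁻²·s³·A².
  Combining: F·W·S·mol⁻¹ = (kg⁻¹·m⁻²·s⁴·A²) · (kg·m²·s⁻³) · (kg⁻¹·m⁻²·s³·A²) · mol⁻¹ = kg⁻¹·m⁻²·s⁴·A⁴·mol⁻¹.
Right side:
  F = C/V (capacitance = charge per voltage),
      = A·s/(kg·m²·s⁻³·A⁻¹) (substituting C and V),
      = kg⁻¹·m⁻²·s⁴·A².
  W = J/s (power = energy per time),
      = kg·m²·s⁻³.
  S = 1/Ω (conductance is reciprocal resistance),
      = kg⁻¹·m⁻²·s³·A².
  C = A·s = s·A (charge = current × time).
  So C⁻¹ = s⁻¹·A⁻¹.
  Combining: F·A·W·s·S·C⁻¹·mol⁻¹ = (kg⁻¹·m⁻²·s⁴·A²) · A · (kg·m²·s⁻³) · s · (kg⁻¹·m⁻²·s³·A²) · (s⁻¹·A⁻¹) · mol⁻¹ = kg⁻¹·m⁻²·s⁴·A⁴·mol⁻¹.
Both reduce to kg⁻¹·m⁻²·s⁴·A⁴·mol⁻¹.

Yes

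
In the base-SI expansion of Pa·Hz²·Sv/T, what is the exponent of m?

Pa = N/m² (pressure = force per area),
    = kg·m⁻¹·s⁻².
Hz = 1/s = s⁻¹ (frequency is cycles per second).
So Hz² = s⁻².
Sv = J/kg (equivalent dose = energy per mass),
    = m²·s⁻².
T = Wb/m² (flux density = flux per area),
    = kg·s⁻²·A⁻¹.
So T⁻¹ = kg⁻¹·s²·A.
Combining: Pa·Hz²·Sv·T⁻¹ = (kg·m⁻¹·s⁻²) · s⁻² · (m²·s⁻²) · (kg⁻¹·s²·A) = m·s⁻⁴·A.
The exponent of m is 1.

1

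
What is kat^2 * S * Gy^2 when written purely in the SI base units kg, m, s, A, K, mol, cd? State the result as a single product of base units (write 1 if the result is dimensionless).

kg⁻¹·m²·s⁻³·A²·mol²

kat = s⁻¹·mol.
So kat² = s⁻²·mol².
S = kg⁻¹·m⁻²·s³·A².
Gy = m²·s⁻².
So Gy² = m⁴·s⁻⁴.
Combining: kat²·S·Gy² = (s⁻²·mol²) · (kg⁻¹·m⁻²·s³·A²) · (m⁴·s⁻⁴) = kg⁻¹·m²·s⁻³·A²·mol².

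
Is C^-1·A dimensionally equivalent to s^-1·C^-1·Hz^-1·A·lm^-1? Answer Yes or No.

Left side:
  C = s·A.
  So C⁻¹ = s⁻¹·A⁻¹.
  Combining: C⁻¹·A = (s⁻¹·A⁻¹) · A = s⁻¹.
Right side:
  C = A·s = s·A (charge = current × time).
  So C⁻¹ = s⁻¹·A⁻¹.
  Hz = 1/s = s⁻¹ (frequency is cycles per second).
  So Hz⁻¹ = s.
  lm = cd·sr = cd (luminous flux; sr is dimensionless).
  So lm⁻¹ = cd⁻¹.
  Combining: s⁻¹·C⁻¹·Hz⁻¹·A·lm⁻¹ = s⁻¹ · (s⁻¹·A⁻¹) · s · A · cd⁻¹ = s⁻¹·cd⁻¹.
Left is s⁻¹; right is s⁻¹·cd⁻¹ — different.

No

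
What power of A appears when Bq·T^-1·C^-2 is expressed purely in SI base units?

-1

Bq = s⁻¹.
T = kg·s⁻²·A⁻¹.
So T⁻¹ = kg⁻¹·s²·A.
C = s·A.
So C⁻² = s⁻²·A⁻².
Combining: Bq·T⁻¹·C⁻² = s⁻¹ · (kg⁻¹·s²·A) · (s⁻²·A⁻²) = kg⁻¹·s⁻¹·A⁻¹.
The exponent of A is -1.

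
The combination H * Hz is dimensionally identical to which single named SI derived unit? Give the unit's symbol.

Ω

H = Wb/A (inductance = flux per current),
    = kg·m²·s⁻²·A⁻².
Hz = 1/s = s⁻¹ (frequency is cycles per second).
Combining: H·Hz = (kg·m²·s⁻²·A⁻²) · s⁻¹ = kg·m²·s⁻³·A⁻².
kg·m²·s⁻³·A⁻² is the base-SI form of the ohm.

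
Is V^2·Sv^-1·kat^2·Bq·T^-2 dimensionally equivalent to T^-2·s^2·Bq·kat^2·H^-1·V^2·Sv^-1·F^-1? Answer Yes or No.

Left side:
  V = kg·m²·s⁻³·A⁻¹.
  So V² = kg²·m⁴·s⁻⁶·A⁻².
  Sv = m²·s⁻².
  So Sv⁻¹ = m⁻²·s².
  kat = s⁻¹·mol.
  So kat² = s⁻²·mol².
  Bq = s⁻¹.
  T = kg·s⁻²·A⁻¹.
  So T⁻² = kg⁻²·s⁴·A².
  Combining: V²·Sv⁻¹·kat²·Bq·T⁻² = (kg²·m⁴·s⁻⁶·A⁻²) · (m⁻²·s²) · (s⁻²·mol²) · s⁻¹ · (kg⁻²·s⁴·A²) = m²·s⁻³·mol².
Right side:
  T = Wb/m² (flux density = flux per area),
      = kg·s⁻²·A⁻¹.
  So T⁻² = kg⁻²·s⁴·A².
  Bq = 1/s = s⁻¹ (activity is decays per second).
  kat = mol/s = s⁻¹·mol (catalytic activity).
  So kat² = s⁻²·mol².
  H = Wb/A (inductance = flux per current),
      = kg·m²·s⁻²·A⁻².
  So H⁻¹ = kg⁻¹·m⁻²·s²·A².
  V = W/A (potential = power per current),
      = kg·m²·s⁻³·A⁻¹.
  So V² = kg²·m⁴·s⁻⁶·A⁻².
  Sv = J/kg (equivalent dose = energy per mass),
      = m²·s⁻².
  So Sv⁻¹ = m⁻²·s².
  F = C/V (capacitance = charge per voltage),
      = A·s/(kg·m²·s⁻³·A⁻¹) (substituting C and V),
      = kg⁻¹·m⁻²·s⁴·A².
  So F⁻¹ = kg·m²·s⁻⁴·A⁻².
  Combining: T⁻²·s²·Bq·kat²·H⁻¹·V²·Sv⁻¹·F⁻¹ = (kg⁻²·s⁴·A²) · s² · s⁻¹ · (s⁻²·mol²) · (kg⁻¹·m⁻²·s²·A²) · (kg²·m⁴·s⁻⁶·A⁻²) · (m⁻²·s²) · (kg·m²·s⁻⁴·A⁻²) = m²·s⁻³·mol².
Both reduce to m²·s⁻³·mol².

Yes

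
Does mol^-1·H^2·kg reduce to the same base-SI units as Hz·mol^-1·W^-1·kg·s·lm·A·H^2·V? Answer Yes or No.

No

Left side:
  H = kg·m²·s⁻²·A⁻².
  So H² = kg²·m⁴·s⁻⁴·A⁻⁴.
  Combining: mol⁻¹·H²·kg = mol⁻¹ · (kg²·m⁴·s⁻⁴·A⁻⁴) · kg = kg³·m⁴·s⁻⁴·A⁻⁴·mol⁻¹.
Right side:
  Hz = 1/s = s⁻¹ (frequency is cycles per second).
  W = J/s (power = energy per time),
      = kg·m²·s⁻³.
  So W⁻¹ = kg⁻¹·m⁻²·s³.
  lm = cd·sr = cd (luminous flux; sr is dimensionless).
  H = Wb/A (inductance = flux per current),
      = kg·m²·s⁻²·A⁻².
  So H² = kg²·m⁴·s⁻⁴·A⁻⁴.
  V = W/A (potential = power per current),
      = kg·m²·s⁻³·A⁻¹.
  Combining: Hz·mol⁻¹·W⁻¹·kg·s·lm·A·H²·V = s⁻¹ · mol⁻¹ · (kg⁻¹·m⁻²·s³) · kg · s · cd · A · (kg²·m⁴·s⁻⁴·A⁻⁴) · (kg·m²·s⁻³·A⁻¹) = kg³·m⁴·s⁻⁴·A⁻⁴·mol⁻¹·cd.
Left is kg³·m⁴·s⁻⁴·A⁻⁴·mol⁻¹; right is kg³·m⁴·s⁻⁴·A⁻⁴·mol⁻¹·cd — different.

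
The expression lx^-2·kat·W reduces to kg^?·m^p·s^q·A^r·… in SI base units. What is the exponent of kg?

lx = lm/m² (illuminance = luminous flux per area),
    = m⁻²·cd.
So lx⁻² = m⁴·cd⁻².
kat = mol/s = s⁻¹·mol (catalytic activity).
W = J/s (power = energy per time),
    = kg·m²·s⁻³.
Combining: lx⁻²·kat·W = (m⁴·cd⁻²) · (s⁻¹·mol) · (kg·m²·s⁻³) = kg·m⁶·s⁻⁴·mol·cd⁻².
The exponent of kg is 1.

1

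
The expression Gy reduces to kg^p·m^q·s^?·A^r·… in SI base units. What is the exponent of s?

-2

Gy = m²·s⁻².
The exponent of s is -2.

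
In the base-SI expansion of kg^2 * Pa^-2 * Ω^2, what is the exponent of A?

Pa = kg·m⁻¹·s⁻².
So Pa⁻² = kg⁻²·m²·s⁴.
Ω = kg·m²·s⁻³·A⁻².
So Ω² = kg²·m⁴·s⁻⁶·A⁻⁴.
Combining: kg²·Pa⁻²·Ω² = kg² · (kg⁻²·m²·s⁴) · (kg²·m⁴·s⁻⁶·A⁻⁴) = kg²·m⁶·s⁻²·A⁻⁴.
The exponent of A is -4.

-4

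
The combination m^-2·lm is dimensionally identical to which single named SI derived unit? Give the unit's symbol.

lm = cd.
Combining: m⁻²·lm = m⁻² · cd = m⁻²·cd.
m⁻²·cd is the base-SI form of the lux.

lx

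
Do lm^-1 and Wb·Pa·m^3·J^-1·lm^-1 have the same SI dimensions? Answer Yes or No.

Left side:
  lm = cd·sr = cd (luminous flux; sr is dimensionless).
  So lm⁻¹ = cd⁻¹.
Right side:
  Wb = V·s (flux: a volt is a weber per second),
      = kg·m²·s⁻²·A⁻¹.
  Pa = N/m² (pressure = force per area),
      = kg·m⁻¹·s⁻².
  J = N·m (work = force × distance),
      = kg·m²·s⁻².
  So J⁻¹ = kg⁻¹·m⁻²·s².
  lm = cd·sr = cd (luminous flux; sr is dimensionless).
  So lm⁻¹ = cd⁻¹.
  Combining: Wb·Pa·m³·J⁻¹·lm⁻¹ = (kg·m²·s⁻²·A⁻¹) · (kg·m⁻¹·s⁻²) · m³ · (kg⁻¹·m⁻²·s²) · cd⁻¹ = kg·m²·s⁻²·A⁻¹·cd⁻¹.
Left is cd⁻¹; right is kg·m²·s⁻²·A⁻¹·cd⁻¹ — different.

No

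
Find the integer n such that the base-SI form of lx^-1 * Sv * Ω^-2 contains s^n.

4

lx = lm/m² (illuminance = luminous flux per area),
    = m⁻²·cd.
So lx⁻¹ = m²·cd⁻¹.
Sv = J/kg (equivalent dose = energy per mass),
    = m²·s⁻².
Ω = V/A (resistance = voltage per current),
    = kg·m²·s⁻³·A⁻².
So Ω⁻² = kg⁻²·m⁻⁴·s⁶·A⁴.
Combining: lx⁻¹·Sv·Ω⁻² = (m²·cd⁻¹) · (m²·s⁻²) · (kg⁻²·m⁻⁴·s⁶·A⁴) = kg⁻²·s⁴·A⁴·cd⁻¹.
The exponent of s is 4.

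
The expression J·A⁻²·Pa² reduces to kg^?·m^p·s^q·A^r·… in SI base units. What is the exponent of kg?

3

J = N·m (work = force × distance),
    = kg·m²·s⁻².
Pa = N/m² (pressure = force per area),
    = kg·m⁻¹·s⁻².
So Pa² = kg²·m⁻²·s⁻⁴.
Combining: J·A⁻²·Pa² = (kg·m²·s⁻²) · A⁻² · (kg²·m⁻²·s⁻⁴) = kg³·s⁻⁶·A⁻².
The exponent of kg is 3.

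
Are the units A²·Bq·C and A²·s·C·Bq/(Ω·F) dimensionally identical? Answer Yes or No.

Left side:
  Bq = 1/s = s⁻¹ (activity is decays per second).
  C = A·s = s·A (charge = current × time).
  Combining: A²·Bq·C = A² · s⁻¹ · (s·A) = A³.
Right side:
  C = A·s = s·A (charge = current × time).
  Bq = 1/s = s⁻¹ (activity is decays per second).
  Ω = V/A (resistance = voltage per current),
      = kg·m²·s⁻³·A⁻².
  So Ω⁻¹ = kg⁻¹·m⁻²·s³·A².
  F = C/V (capacitance = charge per voltage),
      = A·s/(kg·m²·s⁻³·A⁻¹) (substituting C and V),
      = kg⁻¹·m⁻²·s⁴·A².
  So F⁻¹ = kg·m²·s⁻⁴·A⁻².
  Combining: A²·s·C·Bq·Ω⁻¹·F⁻¹ = A² · s · (s·A) · s⁻¹ · (kg⁻¹·m⁻²·s³·A²) · (kg·m²·s⁻⁴·A⁻²) = A³.
Both reduce to A³.

Yes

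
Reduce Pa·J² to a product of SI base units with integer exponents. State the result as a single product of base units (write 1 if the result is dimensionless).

Pa = N/m² (pressure = force per area),
    = kg·m⁻¹·s⁻².
J = N·m (work = force × distance),
    = kg·m²·s⁻².
So J² = kg²·m⁴·s⁻⁴.
Combining: Pa·J² = (kg·m⁻¹·s⁻²) · (kg²·m⁴·s⁻⁴) = kg³·m³·s⁻⁶.

kg³·m³·s⁻⁶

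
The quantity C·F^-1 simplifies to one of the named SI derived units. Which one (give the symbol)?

C = s·A.
F = kg⁻¹·m⁻²·s⁴·A².
So F⁻¹ = kg·m²·s⁻⁴·A⁻².
Combining: C·F⁻¹ = (s·A) · (kg·m²·s⁻⁴·A⁻²) = kg·m²·s⁻³·A⁻¹.
kg·m²·s⁻³·A⁻¹ is the base-SI form of the volt.

V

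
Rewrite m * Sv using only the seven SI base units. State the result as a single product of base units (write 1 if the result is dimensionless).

Sv = m²·s⁻².
Combining: m·Sv = m · (m²·s⁻²) = m³·s⁻².

m³·s⁻²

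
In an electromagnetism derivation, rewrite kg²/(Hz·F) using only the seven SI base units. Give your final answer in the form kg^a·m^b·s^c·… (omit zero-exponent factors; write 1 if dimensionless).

kg³·m²·s⁻³·A⁻²

Hz = 1/s = s⁻¹ (frequency is cycles per second).
So Hz⁻¹ = s.
F = C/V (capacitance = charge per voltage),
    = A·s/(kg·m²·s⁻³·A⁻¹) (substituting C and V),
    = kg⁻¹·m⁻²·s⁴·A².
So F⁻¹ = kg·m²·s⁻⁴·A⁻².
Combining: Hz⁻¹·F⁻¹·kg² = s · (kg·m²·s⁻⁴·A⁻²) · kg² = kg³·m²·s⁻³·A⁻².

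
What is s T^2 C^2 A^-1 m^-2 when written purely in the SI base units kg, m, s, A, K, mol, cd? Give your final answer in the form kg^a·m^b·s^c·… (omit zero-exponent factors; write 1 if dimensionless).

kg²·m⁻²·s⁻¹·A⁻¹

T = kg·s⁻²·A⁻¹.
So T² = kg²·s⁻⁴·A⁻².
C = s·A.
So C² = s²·A².
Combining: s·T²·C²·A⁻¹·m⁻² = s · (kg²·s⁻⁴·A⁻²) · (s²·A²) · A⁻¹ · m⁻² = kg²·m⁻²·s⁻¹·A⁻¹.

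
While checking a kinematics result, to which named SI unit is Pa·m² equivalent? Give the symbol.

N

Pa = N/m² (pressure = force per area),
    = kg·m⁻¹·s⁻².
Combining: Pa·m² = (kg·m⁻¹·s⁻²) · m² = kg·m·s⁻².
kg·m·s⁻² is the base-SI form of the newton.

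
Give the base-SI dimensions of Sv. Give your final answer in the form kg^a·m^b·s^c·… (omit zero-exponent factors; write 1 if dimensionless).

m²·s⁻²

Sv = J/kg (equivalent dose = energy per mass),
    = m²·s⁻².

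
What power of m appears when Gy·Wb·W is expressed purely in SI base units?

Gy = m²·s⁻².
Wb = kg·m²·s⁻²·A⁻¹.
W = kg·m²·s⁻³.
Combining: Gy·Wb·W = (m²·s⁻²) · (kg·m²·s⁻²·A⁻¹) · (kg·m²·s⁻³) = kg²·m⁶·s⁻⁷·A⁻¹.
The exponent of m is 6.

6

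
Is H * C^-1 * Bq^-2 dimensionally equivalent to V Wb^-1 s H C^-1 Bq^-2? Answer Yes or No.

Left side:
  H = kg·m²·s⁻²·A⁻².
  C = s·A.
  So C⁻¹ = s⁻¹·A⁻¹.
  Bq = s⁻¹.
  So Bq⁻² = s².
  Combining: H·C⁻¹·Bq⁻² = (kg·m²·s⁻²·A⁻²) · (s⁻¹·A⁻¹) · s² = kg·m²·s⁻¹·A⁻³.
Right side:
  V = kg·m²·s⁻³·A⁻¹.
  Wb = kg·m²·s⁻²·A⁻¹.
  So Wb⁻¹ = kg⁻¹·m⁻²·s²·A.
  H = kg·m²·s⁻²·A⁻².
  C = s·A.
  So C⁻¹ = s⁻¹·A⁻¹.
  Bq = s⁻¹.
  So Bq⁻² = s².
  Combining: V·Wb⁻¹·s·H·C⁻¹·Bq⁻² = (kg·m²·s⁻³·A⁻¹) · (kg⁻¹·m⁻²·s²·A) · s · (kg·m²·s⁻²·A⁻²) · (s⁻¹·A⁻¹) · s² = kg·m²·s⁻¹·A⁻³.
Both reduce to kg·m²·s⁻¹·A⁻³.

Yes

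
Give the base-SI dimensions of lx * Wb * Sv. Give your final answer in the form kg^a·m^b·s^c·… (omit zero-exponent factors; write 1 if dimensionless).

kg·m²·s⁻⁴·A⁻¹·cd

lx = lm/m² (illuminance = luminous flux per area),
    = m⁻²·cd.
Wb = V·s (flux: a volt is a weber per second),
    = kg·m²·s⁻²·A⁻¹.
Sv = J/kg (equivalent dose = energy per mass),
    = m²·s⁻².
Combining: lx·Wb·Sv = (m⁻²·cd) · (kg·m²·s⁻²·A⁻¹) · (m²·s⁻²) = kg·m²·s⁻⁴·A⁻¹·cd.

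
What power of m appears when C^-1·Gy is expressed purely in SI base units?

C = s·A.
So C⁻¹ = s⁻¹·A⁻¹.
Gy = m²·s⁻².
Combining: C⁻¹·Gy = (s⁻¹·A⁻¹) · (m²·s⁻²) = m²·s⁻³·A⁻¹.
The exponent of m is 2.

2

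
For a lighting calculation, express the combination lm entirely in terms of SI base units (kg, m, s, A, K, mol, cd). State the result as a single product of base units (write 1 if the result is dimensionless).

cd

lm = cd·sr = cd (luminous flux; sr is dimensionless).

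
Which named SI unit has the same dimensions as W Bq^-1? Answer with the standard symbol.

W = J/s (power = energy per time),
    = kg·m²·s⁻³.
Bq = 1/s = s⁻¹ (activity is decays per second).
So Bq⁻¹ = s.
Combining: W·Bq⁻¹ = (kg·m²·s⁻³) · s = kg·m²·s⁻².
kg·m²·s⁻² is the base-SI form of the joule.

J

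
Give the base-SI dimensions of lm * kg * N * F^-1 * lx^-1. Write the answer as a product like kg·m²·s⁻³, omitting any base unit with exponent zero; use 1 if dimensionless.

kg³·m⁵·s⁻⁶·A⁻²

lm = cd.
N = kg·m·s⁻².
F = kg⁻¹·m⁻²·s⁴·A².
So F⁻¹ = kg·m²·s⁻⁴·A⁻².
lx = m⁻²·cd.
So lx⁻¹ = m²·cd⁻¹.
Combining: lm·kg·N·F⁻¹·lx⁻¹ = cd · kg · (kg·m·s⁻²) · (kg·m²·s⁻⁴·A⁻²) · (m²·cd⁻¹) = kg³·m⁵·s⁻⁶·A⁻².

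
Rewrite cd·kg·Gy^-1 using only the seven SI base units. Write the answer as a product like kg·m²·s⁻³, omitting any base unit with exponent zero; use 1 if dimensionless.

Gy = J/kg (absorbed dose = energy per mass),
    = m²·s⁻².
So Gy⁻¹ = m⁻²·s².
Combining: cd·kg·Gy⁻¹ = cd · kg · (m⁻²·s²) = kg·m⁻²·s²·cd.

kg·m⁻²·s²·cd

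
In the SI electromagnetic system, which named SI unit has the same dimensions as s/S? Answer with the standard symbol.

S = 1/Ω (conductance is reciprocal resistance),
    = kg⁻¹·m⁻²·s³·A².
So S⁻¹ = kg·m²·s⁻³·A⁻².
Combining: s·S⁻¹ = s · (kg·m²·s⁻³·A⁻²) = kg·m²·s⁻²·A⁻².
kg·m²·s⁻²·A⁻² is the base-SI form of the henry.

H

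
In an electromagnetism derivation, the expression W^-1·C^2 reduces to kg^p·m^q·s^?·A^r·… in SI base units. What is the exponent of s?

5

W = J/s (power = energy per time),
    = kg·m²·s⁻³.
So W⁻¹ = kg⁻¹·m⁻²·s³.
C = A·s = s·A (charge = current × time).
So C² = s²·A².
Combining: W⁻¹·C² = (kg⁻¹·m⁻²·s³) · (s²·A²) = kg⁻¹·m⁻²·s⁵·A².
The exponent of s is 5.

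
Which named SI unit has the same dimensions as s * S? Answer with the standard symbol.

F

S = kg⁻¹·m⁻²·s³·A².
Combining: s·S = s · (kg⁻¹·m⁻²·s³·A²) = kg⁻¹·m⁻²·s⁴·A².
kg⁻¹·m⁻²·s⁴·A² is the base-SI form of the farad.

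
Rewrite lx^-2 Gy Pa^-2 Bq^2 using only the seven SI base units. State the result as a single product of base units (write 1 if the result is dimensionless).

lx = lm/m² (illuminance = luminous flux per area),
    = m⁻²·cd.
So lx⁻² = m⁴·cd⁻².
Gy = J/kg (absorbed dose = energy per mass),
    = m²·s⁻².
Pa = N/m² (pressure = force per area),
    = kg·m⁻¹·s⁻².
So Pa⁻² = kg⁻²·m²·s⁴.
Bq = 1/s = s⁻¹ (activity is decays per second).
So Bq² = s⁻².
Combining: lx⁻²·Gy·Pa⁻²·Bq² = (m⁴·cd⁻²) · (m²·s⁻²) · (kg⁻²·m²·s⁴) · s⁻² = kg⁻²·m⁸·cd⁻².

kg⁻²·m⁸·cd⁻²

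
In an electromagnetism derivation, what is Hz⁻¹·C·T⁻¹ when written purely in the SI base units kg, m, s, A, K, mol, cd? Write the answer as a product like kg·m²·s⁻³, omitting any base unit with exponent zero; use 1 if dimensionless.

Hz = 1/s = s⁻¹ (frequency is cycles per second).
So Hz⁻¹ = s.
C = A·s = s·A (charge = current × time).
T = Wb/m² (flux density = flux per area),
    = kg·s⁻²·A⁻¹.
So T⁻¹ = kg⁻¹·s²·A.
Combining: Hz⁻¹·C·T⁻¹ = s · (s·A) · (kg⁻¹·s²·A) = kg⁻¹·s⁴·A².

kg⁻¹·s⁴·A²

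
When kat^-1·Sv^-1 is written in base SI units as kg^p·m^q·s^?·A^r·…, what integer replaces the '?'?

3

kat = mol/s = s⁻¹·mol (catalytic activity).
So kat⁻¹ = s·mol⁻¹.
Sv = J/kg (equivalent dose = energy per mass),
    = m²·s⁻².
So Sv⁻¹ = m⁻²·s².
Combining: kat⁻¹·Sv⁻¹ = (s·mol⁻¹) · (m⁻²·s²) = m⁻²·s³·mol⁻¹.
The exponent of s is 3.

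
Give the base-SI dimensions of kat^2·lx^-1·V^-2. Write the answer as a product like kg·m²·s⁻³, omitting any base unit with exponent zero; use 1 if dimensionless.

kat = s⁻¹·mol.
So kat² = s⁻²·mol².
lx = m⁻²·cd.
So lx⁻¹ = m²·cd⁻¹.
V = kg·m²·s⁻³·A⁻¹.
So V⁻² = kg⁻²·m⁻⁴·s⁶·A².
Combining: kat²·lx⁻¹·V⁻² = (s⁻²·mol²) · (m²·cd⁻¹) · (kg⁻²·m⁻⁴·s⁶·A²) = kg⁻²·m⁻²·s⁴·A²·mol²·cd⁻¹.

kg⁻²·m⁻²·s⁴·A²·mol²·cd⁻¹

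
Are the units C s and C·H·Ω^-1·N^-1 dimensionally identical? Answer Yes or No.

No

Left side:
  C = s·A.
  Combining: C·s = (s·A) · s = s²·A.
Right side:
  C = A·s = s·A (charge = current × time).
  H = Wb/A (inductance = flux per current),
      = kg·m²·s⁻²·A⁻².
  Ω = V/A (resistance = voltage per current),
      = kg·m²·s⁻³·A⁻².
  So Ω⁻¹ = kg⁻¹·m⁻²·s³·A².
  N = kg·m/s² = kg·m·s⁻² (force = mass × acceleration).
  So N⁻¹ = kg⁻¹·m⁻¹·s².
  Combining: C·H·Ω⁻¹·N⁻¹ = (s·A) · (kg·m²·s⁻²·A⁻²) · (kg⁻¹·m⁻²·s³·A²) · (kg⁻¹·m⁻¹·s²) = kg⁻¹·m⁻¹·s⁴·A.
Left is s²·A; right is kg⁻¹·m⁻¹·s⁴·A — different.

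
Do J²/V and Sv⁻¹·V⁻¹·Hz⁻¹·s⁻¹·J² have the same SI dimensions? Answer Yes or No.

Left side:
  J = N·m (work = force × distance),
      = kg·m²·s⁻².
  So J² = kg²·m⁴·s⁻⁴.
  V = W/A (potential = power per current),
      = kg·m²·s⁻³·A⁻¹.
  So V⁻¹ = kg⁻¹·m⁻²·s³·A.
  Combining: J²·V⁻¹ = (kg²·m⁴·s⁻⁴) · (kg⁻¹·m⁻²·s³·A) = kg·m²·s⁻¹·A.
Right side:
  Sv = m²·s⁻².
  So Sv⁻¹ = m⁻²·s².
  V = kg·m²·s⁻³·A⁻¹.
  So V⁻¹ = kg⁻¹·m⁻²·s³·A.
  Hz = s⁻¹.
  So Hz⁻¹ = s.
  J = kg·m²·s⁻².
  So J² = kg²·m⁴·s⁻⁴.
  Combining: Sv⁻¹·V⁻¹·Hz⁻¹·s⁻¹·J² = (m⁻²·s²) · (kg⁻¹·m⁻²·s³·A) · s · s⁻¹ · (kg²·m⁴·s⁻⁴) = kg·s·A.
Left is kg·m²·s⁻¹·A; right is kg·s·A — different.

No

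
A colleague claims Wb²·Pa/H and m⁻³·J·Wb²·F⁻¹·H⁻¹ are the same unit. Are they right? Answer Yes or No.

Left side:
  H = kg·m²·s⁻²·A⁻².
  So H⁻¹ = kg⁻¹·m⁻²·s²·A².
  Wb = kg·m²·s⁻²·A⁻¹.
  So Wb² = kg²·m⁴·s⁻⁴·A⁻².
  Pa = kg·m⁻¹·s⁻².
  Combining: H⁻¹·Wb²·Pa = (kg⁻¹·m⁻²·s²·A²) · (kg²·m⁴·s⁻⁴·A⁻²) · (kg·m⁻¹·s⁻²) = kg²·m·s⁻⁴.
Right side:
  J = N·m (work = force × distance),
      = kg·m²·s⁻².
  Wb = V·s (flux: a volt is a weber per second),
      = kg·m²·s⁻²·A⁻¹.
  So Wb² = kg²·m⁴·s⁻⁴·A⁻².
  F = C/V (capacitance = charge per voltage),
      = A·s/(kg·m²·s⁻³·A⁻¹) (substituting C and V),
      = kg⁻¹·m⁻²·s⁴·A².
  So F⁻¹ = kg·m²·s⁻⁴·A⁻².
  H = Wb/A (inductance = flux per current),
      = kg·m²·s⁻²·A⁻².
  So H⁻¹ = kg⁻¹·m⁻²·s²·A².
  Combining: m⁻³·J·Wb²·F⁻¹·H⁻¹ = m⁻³ · (kg·m²·s⁻²) · (kg²·m⁴·s⁻⁴·A⁻²) · (kg·m²·s⁻⁴·A⁻²) · (kg⁻¹·m⁻²·s²·A²) = kg³·m³·s⁻⁸·A⁻².
Left is kg²·m·s⁻⁴; right is kg³·m³·s⁻⁸·A⁻² — different.

No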